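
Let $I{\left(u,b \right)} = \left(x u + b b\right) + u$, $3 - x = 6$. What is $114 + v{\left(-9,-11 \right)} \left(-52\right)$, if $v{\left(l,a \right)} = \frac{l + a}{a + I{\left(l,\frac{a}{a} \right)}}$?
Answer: $244$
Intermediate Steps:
$x = -3$ ($x = 3 - 6 = -3$)
$I{\left(u,b \right)} = b^{2} - 2 u$ ($I{\left(u,b \right)} = \left(- 3 u + b b\right) + u = \left(- 3 u + b^{2}\right) + u = \left(b^{2} - 3 u\right) + u = b^{2} - 2 u$)
$v{\left(l,a \right)} = \frac{a + l}{1 + a - 2 l}$ ($v{\left(l,a \right)} = \frac{l + a}{a - \left(-1 + 2 l\right)} = \frac{a + l}{a - \left(-1 + 2 l\right)} = \frac{a + l}{1 + a - 2 l}$)
$114 + v{\left(-9,-11 \right)} \left(-52\right) = 114 + \frac{-11 - 9}{1 - 11 - -18} \left(-52\right) = 114 + \frac{1}{1 - 11 + 18} \left(-20\right) \left(-52\right) = 114 + \frac{1}{8} \left(-20\right) \left(-52\right) = 114 - -130 = 114 + 130 = 244$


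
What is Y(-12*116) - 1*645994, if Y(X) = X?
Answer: -647386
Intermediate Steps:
Y(-12*116) - 1*645994 = -12*116 - 1*645994 = -1392 - 645994 = -647386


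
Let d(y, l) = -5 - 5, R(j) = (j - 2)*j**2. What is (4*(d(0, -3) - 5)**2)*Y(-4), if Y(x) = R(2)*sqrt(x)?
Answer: 0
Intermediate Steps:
R(j) = j**2*(-2 + j) (R(j) = (-2 + j)*j**2 = j**2*(-2 + j))
d(y, l) = -10
Y(x) = 0 (Y(x) = (2**2*(-2 + 2))*sqrt(x) = (4*0)*sqrt(x) = 0*sqrt(x) = 0)
(4*(d(0, -3) - 5)**2)*Y(-4) = (4*(-10 - 5)**2)*0 = (4*(-15)**2)*0 = (4*225)*0 = 900*0 = 0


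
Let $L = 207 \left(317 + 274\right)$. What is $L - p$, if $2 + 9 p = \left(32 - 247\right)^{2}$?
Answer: $\frac{1054810}{9} \approx 1.172 \cdot 10^{5}$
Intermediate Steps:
$p = \frac{46223}{9}$ ($p = - \frac{2}{9} + \frac{\left(32 - 247\right)^{2}}{9} = - \frac{2}{9} + \frac{\left(-215\right)^{2}}{9} = - \frac{2}{9} + \frac{1}{9} \cdot 46225 = - \frac{2}{9} + \frac{46225}{9} = \frac{46223}{9} \approx 5135.9$)
$L = 122337$ ($L = 207 \cdot 591 = 122337$)
$L - p = 122337 - \frac{46223}{9} = \frac{1054810}{9}$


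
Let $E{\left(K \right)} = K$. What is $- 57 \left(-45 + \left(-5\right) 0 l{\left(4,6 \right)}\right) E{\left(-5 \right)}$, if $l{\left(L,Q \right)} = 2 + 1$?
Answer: $-12825$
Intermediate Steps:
$l{\left(L,Q \right)} = 3$
$- 57 \left(-45 + \left(-5\right) 0 l{\left(4,6 \right)}\right) E{\left(-5 \right)} = - 57 \left(-45 + \left(-5\right) 0 \cdot 3\right) \left(-5\right) = - 57 \left(-45 + 0 \cdot 3\right) \left(-5\right) = - 57 \left(-45 + 0\right) \left(-5\right) = \left(-57\right) \left(-45\right) \left(-5\right) = 2565 \left(-5\right) = -12825$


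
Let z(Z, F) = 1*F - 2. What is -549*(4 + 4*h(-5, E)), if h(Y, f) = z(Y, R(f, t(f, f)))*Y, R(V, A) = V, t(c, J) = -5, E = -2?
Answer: -46116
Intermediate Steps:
z(Z, F) = -2 + F (z(Z, F) = F - 2 = -2 + F)
h(Y, f) = Y*(-2 + f) (h(Y, f) = (-2 + f)*Y = Y*(-2 + f))
-549*(4 + 4*h(-5, E)) = -549*(4 + 4*(-5*(-2 - 2))) = -549*(4 + 4*(-5*(-4))) = -549*(4 + 4*20) = -549*(4 + 80) = -549*84 = -46116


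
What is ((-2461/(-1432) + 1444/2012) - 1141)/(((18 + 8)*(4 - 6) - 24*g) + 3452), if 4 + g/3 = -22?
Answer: -820102901/3797400512 ≈ -0.21596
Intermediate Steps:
g = -78 (g = -12 + 3*(-22) = -12 - 66 = -78)
((-2461/(-1432) + 1444/2012) - 1141)/(((18 + 8)*(4 - 6) - 24*g) + 3452) = ((-2461/(-1432) + 1444/2012) - 1141)/(((18 + 8)*(4 - 6) - 24*(-78)) + 3452) = ((-2461*(-1/1432) + 1444*(1/2012)) - 1141)/((26*(-2) + 1872) + 3452) = ((2461/1432 + 361/503) - 1141)/((-52 + 1872) + 3452) = (1754835/720296 - 1141)/(1820 + 3452) = -820102901/720296/5272 = -820102901/720296*1/5272 = -820102901/3797400512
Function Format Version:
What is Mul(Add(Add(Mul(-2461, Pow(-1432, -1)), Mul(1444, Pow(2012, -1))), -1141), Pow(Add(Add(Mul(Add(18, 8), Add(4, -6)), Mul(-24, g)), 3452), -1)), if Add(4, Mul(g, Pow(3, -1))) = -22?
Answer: Rational(-820102901, 3797400512) ≈ -0.21596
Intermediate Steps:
g = -78 (g = Add(-12, Mul(3, -22)) = Add(-12, -66) = -78)
Mul(Add(Add(Mul(-2461, Pow(-1432, -1)), Mul(1444, Pow(2012, -1))), -1141), Pow(Add(Add(Mul(Add(18, 8), Add(4, -6)), Mul(-24, g)), 3452), -1)) = Mul(Add(Add(Mul(-2461, Pow(-1432, -1)), Mul(1444, Pow(2012, -1))), -1141), Pow(Add(Add(Mul(Add(18, 8), Add(4, -6)), Mul(-24, -78)), 3452), -1)) = Mul(Add(Add(Mul(-2461, Rational(-1, 1432)), Mul(1444, Rational(1, 2012))), -1141), Pow(Add(Add(Mul(26, -2), 1872), 3452), -1)) = Mul(Add(Add(Rational(2461, 1432), Rational(361, 503)), -1141), Pow(Add(Add(-52, 1872), 3452), -1)) = Mul(Add(Rational(1754835, 720296), -1141), Pow(Add(1820, 3452), -1)) = Mul(Rational(-820102901, 720296), Pow(5272, -1)) = Mul(Rational(-820102901, 720296), Rational(1, 5272)) = Rational(-820102901, 3797400512)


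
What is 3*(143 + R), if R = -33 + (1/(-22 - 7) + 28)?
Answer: 12003/29 ≈ 413.90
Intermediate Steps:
R = -146/29 (R = -33 + (1/(-29) + 28) = -33 + (-1/29 + 28) = -33 + 811/29 = -146/29 ≈ -5.0345)
3*(143 + R) = 3*(143 - 146/29) = 3*(4001/29) = 12003/29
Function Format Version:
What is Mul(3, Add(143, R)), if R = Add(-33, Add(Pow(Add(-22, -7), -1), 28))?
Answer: Rational(12003, 29) ≈ 413.90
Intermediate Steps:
R = Rational(-146, 29) (R = Add(-33, Add(Pow(-29, -1), 28)) = Add(-33, Add(Rational(-1, 29), 28)) = Add(-33, Rational(811, 29)) = Rational(-146, 29) ≈ -5.0345)
Mul(3, Add(143, R)) = Mul(3, Add(143, Rational(-146, 29))) = Mul(3, Rational(4001, 29)) = Rational(12003, 29)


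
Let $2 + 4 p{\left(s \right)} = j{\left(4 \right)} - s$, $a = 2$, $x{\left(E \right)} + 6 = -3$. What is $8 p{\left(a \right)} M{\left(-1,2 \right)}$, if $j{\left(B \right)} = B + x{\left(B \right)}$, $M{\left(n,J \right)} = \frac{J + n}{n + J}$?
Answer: $-18$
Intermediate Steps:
$x{\left(E \right)} = -9$ ($x{\left(E \right)} = -6 - 3 = -9$)
$M{\left(n,J \right)} = 1$ ($M{\left(n,J \right)} = \frac{J + n}{J + n} = 1$)
$j{\left(B \right)} = -9 + B$ ($j{\left(B \right)} = B - 9 = -9 + B$)
$p{\left(s \right)} = - \frac{7}{4} - \frac{s}{4}$ ($p{\left(s \right)} = - \frac{1}{2} + \frac{\left(-9 + 4\right) - s}{4} = - \frac{1}{2} + \frac{-5 - s}{4} = - \frac{1}{2} - \left(\frac{5}{4} + \frac{s}{4}\right) = - \frac{7}{4} - \frac{s}{4}$)
$8 p{\left(a \right)} M{\left(-1,2 \right)} = 8 \left(- \frac{7}{4} - \frac{1}{2}\right) 1 = 8 \left(- \frac{9}{4}\right) 1 = \left(-18\right) 1 = -18$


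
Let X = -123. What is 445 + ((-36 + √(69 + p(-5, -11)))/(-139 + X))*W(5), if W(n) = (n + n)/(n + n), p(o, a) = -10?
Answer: 58313/131 - √59/262 ≈ 445.11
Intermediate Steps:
W(n) = 1 (W(n) = (2*n)/((2*n)) = (2*n)*(1/(2*n)) = 1)
445 + ((-36 + √(69 + p(-5, -11)))/(-139 + X))*W(5) = 445 + ((-36 + √(69 - 10))/(-139 - 123))*1 = 445 + ((-36 + √59)/(-262))*1 = 445 + ((-36 + √59)*(-1/262))*1 = 445 + (18/131 - √59/262)*1 = 445 + (18/131 - √59/262) = 58313/131 - √59/262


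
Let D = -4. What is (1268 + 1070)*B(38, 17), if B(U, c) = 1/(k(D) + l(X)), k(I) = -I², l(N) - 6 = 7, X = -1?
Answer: -2338/3 ≈ -779.33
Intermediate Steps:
l(N) = 13 (l(N) = 6 + 7 = 13)
B(U, c) = -⅓ (B(U, c) = 1/(-1*(-4)² + 13) = 1/(-1*16 + 13) = 1/(-16 + 13) = 1/(-3) = -⅓)
(1268 + 1070)*B(38, 17) = (1268 + 1070)*(-⅓) = 2338*(-⅓) = -2338/3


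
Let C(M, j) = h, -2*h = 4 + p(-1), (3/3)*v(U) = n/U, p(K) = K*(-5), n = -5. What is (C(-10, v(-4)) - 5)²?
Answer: 361/4 ≈ 90.250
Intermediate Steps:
p(K) = -5*K
v(U) = -5/U
h = -9/2 (h = -(4 - 5*(-1))/2 = -(4 + 5)/2 = -½*9 = -9/2 ≈ -4.5000)
C(M, j) = -9/2
(C(-10, v(-4)) - 5)² = (-9/2 - 5)² = (-19/2)² = 361/4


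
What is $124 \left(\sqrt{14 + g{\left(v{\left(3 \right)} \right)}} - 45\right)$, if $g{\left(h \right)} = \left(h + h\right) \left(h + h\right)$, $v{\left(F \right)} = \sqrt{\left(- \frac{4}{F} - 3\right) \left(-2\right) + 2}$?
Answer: $-5580 + \frac{124 \sqrt{510}}{3} \approx -4646.6$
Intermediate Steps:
$v{\left(F \right)} = \sqrt{8 + \frac{8}{F}}$ ($v{\left(F \right)} = \sqrt{\left(-3 - \frac{4}{F}\right) \left(-2\right) + 2} = \sqrt{\left(6 + \frac{8}{F}\right) + 2} = \sqrt{8 + \frac{8}{F}}$)
$g{\left(h \right)} = 4 h^{2}$ ($g{\left(h \right)} = 2 h 2 h = 4 h^{2}$)
$124 \left(\sqrt{14 + g{\left(v{\left(3 \right)} \right)}} - 45\right) = 124 \left(\sqrt{14 + 4 \left(\sqrt{8 + \frac{8}{3}}\right)^{2}} - 45\right) = 124 \left(\sqrt{14 + 4 \left(\sqrt{\frac{32}{3}}\right)^{2}} - 45\right) = 124 \left(\sqrt{14 + 4 \left(\frac{4 \sqrt{6}}{3}\right)^{2}} - 45\right) = 124 \left(\sqrt{14 + 4 \cdot \frac{32}{3}} - 45\right) = 124 \left(\sqrt{14 + \frac{128}{3}} - 45\right) = 124 \left(\sqrt{\frac{170}{3}} - 45\right) = 124 \left(\frac{\sqrt{510}}{3} - 45\right) = 124 \left(-45 + \frac{\sqrt{510}}{3}\right) = -5580 + \frac{124 \sqrt{510}}{3}$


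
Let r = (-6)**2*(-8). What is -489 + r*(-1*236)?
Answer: 67479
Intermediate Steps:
r = -288 (r = 36*(-8) = -288)
-489 + r*(-1*236) = -489 - (-288)*236 = -489 - 288*(-236) = -489 + 67968 = 67479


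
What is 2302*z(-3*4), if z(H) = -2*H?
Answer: 55248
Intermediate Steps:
2302*z(-3*4) = 2302*(-(-6)*4) = 2302*(-2*(-12)) = 2302*24 = 55248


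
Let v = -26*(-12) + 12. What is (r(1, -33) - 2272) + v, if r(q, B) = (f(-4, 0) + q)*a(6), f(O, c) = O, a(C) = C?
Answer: -1966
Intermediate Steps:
v = 324 (v = 312 + 12 = 324)
r(q, B) = -24 + 6*q (r(q, B) = (-4 + q)*6 = -24 + 6*q)
(r(1, -33) - 2272) + v = ((-24 + 6*1) - 2272) + 324 = ((-24 + 6) - 2272) + 324 = (-18 - 2272) + 324 = -2290 + 324 = -1966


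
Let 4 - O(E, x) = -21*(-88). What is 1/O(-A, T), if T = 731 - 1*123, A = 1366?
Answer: -1/1844 ≈ -0.00054230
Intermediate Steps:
T = 608 (T = 731 - 123 = 608)
O(E, x) = -1844 (O(E, x) = 4 - (-21)*(-88) = 4 - 1*1848 = 4 - 1848 = -1844)
1/O(-A, T) = 1/(-1844) = -1/1844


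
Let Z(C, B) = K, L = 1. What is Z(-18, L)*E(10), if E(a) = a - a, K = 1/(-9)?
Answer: 0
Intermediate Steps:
K = -1/9 (K = 1*(-1/9) = -1/9 ≈ -0.11111)
E(a) = 0
Z(C, B) = -1/9
Z(-18, L)*E(10) = -1/9*0 = 0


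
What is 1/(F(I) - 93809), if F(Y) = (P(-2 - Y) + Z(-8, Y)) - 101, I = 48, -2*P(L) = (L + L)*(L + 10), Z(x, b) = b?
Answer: -1/95862 ≈ -1.0432e-5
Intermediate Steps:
P(L) = -L*(10 + L) (P(L) = -(L + L)*(L + 10)/2 = -2*L*(10 + L)/2 = -L*(10 + L))
F(Y) = -101 + Y - (-2 - Y)*(8 - Y) (F(Y) = (-(-2 - Y)*(10 + (-2 - Y)) + Y) - 101 = (-(-2 - Y)*(8 - Y) + Y) - 101 = (Y - (-2 - Y)*(8 - Y)) - 101 = -101 + Y - (-2 - Y)*(8 - Y))
1/(F(I) - 93809) = 1/((-85 - 1*48**2 + 7*48) - 93809) = 1/((-85 - 1*2304 + 336) - 93809) = 1/((-85 - 2304 + 336) - 93809) = 1/(-2053 - 93809) = 1/(-95862) = -1/95862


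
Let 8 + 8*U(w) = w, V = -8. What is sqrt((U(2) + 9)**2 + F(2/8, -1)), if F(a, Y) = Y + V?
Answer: 3*sqrt(105)/4 ≈ 7.6852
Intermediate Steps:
U(w) = -1 + w/8
F(a, Y) = -8 + Y (F(a, Y) = Y - 8 = -8 + Y)
sqrt((U(2) + 9)**2 + F(2/8, -1)) = sqrt(((-1 + (1/8)*2) + 9)**2 + (-8 - 1)) = sqrt(((-1 + 1/4) + 9)**2 - 9) = sqrt((-3/4 + 9)**2 - 9) = sqrt((33/4)**2 - 9) = sqrt(1089/16 - 9) = sqrt(945/16) = 3*sqrt(105)/4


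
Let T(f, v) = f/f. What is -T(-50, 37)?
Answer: -1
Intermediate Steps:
T(f, v) = 1
-T(-50, 37) = -1*1 = -1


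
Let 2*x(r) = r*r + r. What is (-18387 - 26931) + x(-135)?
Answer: -36273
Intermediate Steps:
x(r) = r/2 + r²/2 (x(r) = (r*r + r)/2 = (r² + r)/2 = (r + r²)/2 = r/2 + r²/2)
(-18387 - 26931) + x(-135) = (-18387 - 26931) + (½)*(-135)*(1 - 135) = -45318 + (½)*(-135)*(-134) = -45318 + 9045 = -36273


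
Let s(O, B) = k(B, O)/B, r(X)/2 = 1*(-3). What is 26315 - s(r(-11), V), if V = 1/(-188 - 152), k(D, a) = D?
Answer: 26314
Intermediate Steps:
r(X) = -6 (r(X) = 2*(1*(-3)) = 2*(-3) = -6)
V = -1/340 (V = 1/(-340) = -1/340 ≈ -0.0029412)
s(O, B) = 1 (s(O, B) = B/B = 1)
26315 - s(r(-11), V) = 26315 - 1*1 = 26315 - 1 = 26314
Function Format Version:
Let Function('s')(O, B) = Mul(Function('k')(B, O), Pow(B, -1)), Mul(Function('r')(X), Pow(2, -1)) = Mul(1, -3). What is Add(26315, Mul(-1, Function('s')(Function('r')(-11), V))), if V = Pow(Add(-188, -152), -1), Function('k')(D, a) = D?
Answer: 26314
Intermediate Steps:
Function('r')(X) = -6 (Function('r')(X) = Mul(2, Mul(1, -3)) = Mul(2, -3) = -6)
V = Rational(-1, 340) (V = Pow(-340, -1) = Rational(-1, 340) ≈ -0.0029412)
Function('s')(O, B) = 1 (Function('s')(O, B) = Mul(B, Pow(B, -1)) = 1)
Add(26315, Mul(-1, Function('s')(Function('r')(-11), V))) = Add(26315, Mul(-1, 1)) = Add(26315, -1) = 26314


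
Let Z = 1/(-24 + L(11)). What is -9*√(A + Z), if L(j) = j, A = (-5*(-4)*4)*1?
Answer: -9*√13507/13 ≈ -80.460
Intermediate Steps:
A = 80 (A = (20*4)*1 = 80*1 = 80)
Z = -1/13 (Z = 1/(-24 + 11) = 1/(-13) = -1/13 ≈ -0.076923)
-9*√(A + Z) = -9*√(80 - 1/13) = -9*√13507/13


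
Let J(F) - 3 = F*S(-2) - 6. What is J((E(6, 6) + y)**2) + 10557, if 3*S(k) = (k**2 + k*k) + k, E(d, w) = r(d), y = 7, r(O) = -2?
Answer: 10604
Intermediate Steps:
E(d, w) = -2
S(k) = k/3 + 2*k**2/3 (S(k) = ((k**2 + k*k) + k)/3 = ((k**2 + k**2) + k)/3 = (2*k**2 + k)/3 = (k + 2*k**2)/3 = k/3 + 2*k**2/3)
J(F) = -3 + 2*F (J(F) = 3 + (F*((1/3)*(-2)*(1 + 2*(-2))) - 6) = 3 + (F*((1/3)*(-2)*(1 - 4)) - 6) = 3 + (F*((1/3)*(-2)*(-3)) - 6) = 3 + (F*2 - 6) = 3 + (2*F - 6) = 3 + (-6 + 2*F) = -3 + 2*F)
J((E(6, 6) + y)**2) + 10557 = (-3 + 2*(-2 + 7)**2) + 10557 = (-3 + 2*5**2) + 10557 = (-3 + 2*25) + 10557 = (-3 + 50) + 10557 = 47 + 10557 = 10604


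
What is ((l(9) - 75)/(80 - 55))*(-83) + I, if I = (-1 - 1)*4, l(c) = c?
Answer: 5278/25 ≈ 211.12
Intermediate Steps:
I = -8 (I = -2*4 = -8)
((l(9) - 75)/(80 - 55))*(-83) + I = ((9 - 75)/(80 - 55))*(-83) - 8 = -66/25*(-83) - 8 = 5478/25 - 8 = 5278/25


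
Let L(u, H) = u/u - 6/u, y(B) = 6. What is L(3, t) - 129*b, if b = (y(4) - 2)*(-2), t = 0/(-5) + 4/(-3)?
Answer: 1031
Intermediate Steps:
t = -4/3 (t = 0*(-⅕) + 4*(-⅓) = 0 - 4/3 = -4/3 ≈ -1.3333)
b = -8 (b = (6 - 2)*(-2) = 4*(-2) = -8)
L(u, H) = 1 - 6/u
L(3, t) - 129*b = (-6 + 3)/3 - 129*(-8) = (⅓)*(-3) + 1032 = -1 + 1032 = 1031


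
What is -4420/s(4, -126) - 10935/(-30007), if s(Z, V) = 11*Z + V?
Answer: 66763805/1230287 ≈ 54.267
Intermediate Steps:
s(Z, V) = V + 11*Z
-4420/s(4, -126) - 10935/(-30007) = -4420/(-126 + 11*4) - 10935/(-30007) = -4420/(-126 + 44) - 10935*(-1/30007) = -4420/(-82) + 10935/30007 = -4420*(-1/82) + 10935/30007 = 2210/41 + 10935/30007 = 66763805/1230287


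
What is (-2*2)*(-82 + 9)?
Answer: 292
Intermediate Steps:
(-2*2)*(-82 + 9) = -4*(-73) = 292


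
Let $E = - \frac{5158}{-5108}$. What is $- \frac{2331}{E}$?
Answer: $- \frac{5953374}{2579} \approx -2308.4$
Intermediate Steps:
$E = \frac{2579}{2554}$ ($E = \left(-5158\right) \left(- \frac{1}{5108}\right) = \frac{2579}{2554} \approx 1.0098$)
$- \frac{2331}{E} = - \frac{2331}{\frac{2579}{2554}} = \left(-2331\right) \frac{2554}{2579} = - \frac{5953374}{2579}$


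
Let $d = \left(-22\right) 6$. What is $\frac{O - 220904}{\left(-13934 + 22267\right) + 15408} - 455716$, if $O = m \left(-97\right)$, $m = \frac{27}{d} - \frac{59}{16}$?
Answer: $- \frac{1904209838515}{4178416} \approx -4.5573 \cdot 10^{5}$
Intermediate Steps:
$d = -132$
$m = - \frac{685}{176}$ ($m = \frac{27}{-132} - \frac{59}{16} = 27 \left(- \frac{1}{132}\right) - \frac{59}{16} = - \frac{9}{44} - \frac{59}{16} = - \frac{685}{176} \approx -3.892$)
$O = \frac{66445}{176}$ ($O = \left(- \frac{685}{176}\right) \left(-97\right) = \frac{66445}{176} \approx 377.53$)
$\frac{O - 220904}{\left(-13934 + 22267\right) + 15408} - 455716 = \frac{\frac{66445}{176} - 220904}{\left(-13934 + 22267\right) + 15408} - 455716 = - \frac{38812659}{176 \left(8333 + 15408\right)} - 455716 = - \frac{38812659}{176 \cdot 23741} - 455716 = \left(- \frac{38812659}{176}\right) \frac{1}{23741} - 455716 = - \frac{38812659}{4178416} - 455716 = - \frac{1904209838515}{4178416}$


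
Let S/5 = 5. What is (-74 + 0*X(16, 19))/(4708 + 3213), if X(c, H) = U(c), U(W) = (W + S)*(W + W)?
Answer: -74/7921 ≈ -0.0093423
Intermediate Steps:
S = 25 (S = 5*5 = 25)
U(W) = 2*W*(25 + W) (U(W) = (W + 25)*(W + W) = (25 + W)*(2*W) = 2*W*(25 + W))
X(c, H) = 2*c*(25 + c)
(-74 + 0*X(16, 19))/(4708 + 3213) = (-74 + 0*(2*16*(25 + 16)))/(4708 + 3213) = (-74 + 0*(2*16*41))/7921 = (-74 + 0*1312)*(1/7921) = (-74 + 0)*(1/7921) = -74*1/7921 = -74/7921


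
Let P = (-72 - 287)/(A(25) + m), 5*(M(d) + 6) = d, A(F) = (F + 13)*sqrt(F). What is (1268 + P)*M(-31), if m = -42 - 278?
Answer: -10077139/650 ≈ -15503.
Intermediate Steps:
A(F) = sqrt(F)*(13 + F) (A(F) = (13 + F)*sqrt(F) = sqrt(F)*(13 + F))
m = -320
M(d) = -6 + d/5
P = 359/130 (P = (-72 - 287)/(sqrt(25)*(13 + 25) - 320) = -359/(5*38 - 320) = -359/(190 - 320) = -359/(-130) = -359*(-1/130) = 359/130 ≈ 2.7615)
(1268 + P)*M(-31) = (1268 + 359/130)*(-6 + (1/5)*(-31)) = 165199*(-6 - 31/5)/130 = (165199/130)*(-61/5) = -10077139/650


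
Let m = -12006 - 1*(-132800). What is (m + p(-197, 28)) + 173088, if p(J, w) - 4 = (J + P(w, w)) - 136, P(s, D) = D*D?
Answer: 294337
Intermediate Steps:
P(s, D) = D²
p(J, w) = -132 + J + w² (p(J, w) = 4 + ((J + w²) - 136) = 4 + (-136 + J + w²) = -132 + J + w²)
m = 120794 (m = -12006 + 132800 = 120794)
(m + p(-197, 28)) + 173088 = (120794 + (-132 - 197 + 28²)) + 173088 = (120794 + (-132 - 197 + 784)) + 173088 = (120794 + 455) + 173088 = 121249 + 173088 = 294337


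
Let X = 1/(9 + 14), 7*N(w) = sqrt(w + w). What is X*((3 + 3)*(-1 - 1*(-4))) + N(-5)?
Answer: 18/23 + I*sqrt(10)/7 ≈ 0.78261 + 0.45175*I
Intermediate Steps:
N(w) = sqrt(2)*sqrt(w)/7 (N(w) = sqrt(w + w)/7 = sqrt(2*w)/7 = (sqrt(2)*sqrt(w))/7 = sqrt(2)*sqrt(w)/7)
X = 1/23 ≈ 0.043478
X*((3 + 3)*(-1 - 1*(-4))) + N(-5) = ((3 + 3)*(-1 - 1*(-4)))/23 + sqrt(2)*sqrt(-5)/7 = (6*(-1 + 4))/23 + sqrt(2)*(I*sqrt(5))/7 = (6*3)/23 + I*sqrt(10)/7 = (1/23)*18 + I*sqrt(10)/7 = 18/23 + I*sqrt(10)/7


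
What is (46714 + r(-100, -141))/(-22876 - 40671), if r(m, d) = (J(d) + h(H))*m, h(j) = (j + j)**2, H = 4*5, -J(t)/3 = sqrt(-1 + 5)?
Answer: 112686/63547 ≈ 1.7733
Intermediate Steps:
J(t) = -6 (J(t) = -3*sqrt(-1 + 5) = -3*sqrt(4) = -3*2 = -6)
H = 20
h(j) = 4*j**2 (h(j) = (2*j)**2 = 4*j**2)
r(m, d) = 1594*m (r(m, d) = (-6 + 4*20**2)*m = (-6 + 4*400)*m = (-6 + 1600)*m = 1594*m)
(46714 + r(-100, -141))/(-22876 - 40671) = (46714 + 1594*(-100))/(-22876 - 40671) = (46714 - 159400)/(-63547) = -112686*(-1/63547) = 112686/63547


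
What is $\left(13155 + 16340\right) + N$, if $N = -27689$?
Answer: $1806$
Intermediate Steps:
$\left(13155 + 16340\right) + N = \left(13155 + 16340\right) - 27689 = 29495 - 27689 = 1806$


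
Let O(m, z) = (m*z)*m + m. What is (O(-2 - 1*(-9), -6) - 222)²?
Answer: 259081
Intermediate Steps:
O(m, z) = m + z*m² (O(m, z) = z*m² + m = m + z*m²)
(O(-2 - 1*(-9), -6) - 222)² = ((-2 - 1*(-9))*(1 + (-2 - 1*(-9))*(-6)) - 222)² = ((-2 + 9)*(1 + (-2 + 9)*(-6)) - 222)² = (7*(1 + 7*(-6)) - 222)² = (7*(1 - 42) - 222)² = (7*(-41) - 222)² = (-287 - 222)² = (-509)² = 259081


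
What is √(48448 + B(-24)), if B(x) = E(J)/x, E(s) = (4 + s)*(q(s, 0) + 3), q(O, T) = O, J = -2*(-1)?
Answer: √193787/2 ≈ 220.11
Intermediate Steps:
J = 2
E(s) = (3 + s)*(4 + s) (E(s) = (4 + s)*(s + 3) = (4 + s)*(3 + s) = (3 + s)*(4 + s))
B(x) = 30/x (B(x) = (12 + 2² + 7*2)/x = (12 + 4 + 14)/x = 30/x)
√(48448 + B(-24)) = √(48448 + 30/(-24)) = √(48448 + 30*(-1/24)) = √(48448 - 5/4) = √(193787/4) = √193787/2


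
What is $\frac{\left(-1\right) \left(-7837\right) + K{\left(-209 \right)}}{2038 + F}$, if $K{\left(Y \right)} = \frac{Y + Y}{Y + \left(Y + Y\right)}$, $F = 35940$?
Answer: $\frac{23513}{113934} \approx 0.20637$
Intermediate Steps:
$K{\left(Y \right)} = \frac{2}{3}$ ($K{\left(Y \right)} = \frac{2 Y}{Y + 2 Y} = \frac{2 Y}{3 Y} = 2 Y \frac{1}{3 Y} = \frac{2}{3}$)
$\frac{\left(-1\right) \left(-7837\right) + K{\left(-209 \right)}}{2038 + F} = \frac{\left(-1\right) \left(-7837\right) + \frac{2}{3}}{2038 + 35940} = \frac{7837 + \frac{2}{3}}{37978} = \frac{23513}{3} \cdot \frac{1}{37978} = \frac{23513}{113934}$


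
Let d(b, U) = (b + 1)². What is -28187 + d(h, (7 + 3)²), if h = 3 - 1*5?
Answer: -28186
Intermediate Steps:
h = -2 (h = 3 - 5 = -2)
d(b, U) = (1 + b)²
-28187 + d(h, (7 + 3)²) = -28187 + (1 - 2)² = -28187 + (-1)² = -28187 + 1 = -28186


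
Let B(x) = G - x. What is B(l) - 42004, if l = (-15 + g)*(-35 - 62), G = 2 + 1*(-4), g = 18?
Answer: -41715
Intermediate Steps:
G = -2 (G = 2 - 4 = -2)
l = -291 (l = (-15 + 18)*(-35 - 62) = 3*(-97) = -291)
B(x) = -2 - x
B(l) - 42004 = (-2 - 1*(-291)) - 42004 = (-2 + 291) - 42004 = 289 - 42004 = -41715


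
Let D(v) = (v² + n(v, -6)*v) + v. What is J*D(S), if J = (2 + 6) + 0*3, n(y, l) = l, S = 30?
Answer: 6000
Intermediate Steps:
J = 8 (J = 8 + 0 = 8)
D(v) = v² - 5*v (D(v) = (v² - 6*v) + v = v² - 5*v)
J*D(S) = 8*(30*(-5 + 30)) = 8*(30*25) = 8*750 = 6000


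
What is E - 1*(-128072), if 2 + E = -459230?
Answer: -331160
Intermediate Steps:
E = -459232 (E = -2 - 459230 = -459232)
E - 1*(-128072) = -459232 - 1*(-128072) = -459232 + 128072 = -331160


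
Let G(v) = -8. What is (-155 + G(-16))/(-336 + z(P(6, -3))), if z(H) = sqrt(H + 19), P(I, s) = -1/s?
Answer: 82152/169315 + 163*sqrt(174)/338630 ≈ 0.49155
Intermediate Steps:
z(H) = sqrt(19 + H)
(-155 + G(-16))/(-336 + z(P(6, -3))) = (-155 - 8)/(-336 + sqrt(19 - 1/(-3))) = -163/(-336 + sqrt(19 - 1*(-1/3))) = -163/(-336 + sqrt(19 + 1/3)) = -163/(-336 + sqrt(58/3)) = -163/(-336 + sqrt(174)/3)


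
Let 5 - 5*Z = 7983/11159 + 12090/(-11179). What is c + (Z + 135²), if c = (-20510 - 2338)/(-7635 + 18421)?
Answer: 61301526718446899/3363788320865 ≈ 18224.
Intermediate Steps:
c = -11424/5393 (c = -22848/10786 = -22848*1/10786 = -11424/5393 ≈ -2.1183)
Z = 669402658/623732305 (Z = 1 - (7983/11159 + 12090/(-11179))/5 = 1 - (7983*(1/11159) + 12090*(-1/11179))/5 = 1 - (7983/11159 - 12090/11179)/5 = 1 - ⅕*(-45670353/124746461) = 1 + 45670353/623732305 = 669402658/623732305 ≈ 1.0732)
c + (Z + 135²) = -11424/5393 + (669402658/623732305 + 135²) = -11424/5393 + (669402658/623732305 + 18225) = -11424/5393 + 11368190661283/623732305 = 61301526718446899/3363788320865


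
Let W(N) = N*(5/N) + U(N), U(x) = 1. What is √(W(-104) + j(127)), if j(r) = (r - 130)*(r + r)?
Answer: 6*I*√21 ≈ 27.495*I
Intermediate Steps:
W(N) = 6 (W(N) = N*(5/N) + 1 = 5 + 1 = 6)
j(r) = 2*r*(-130 + r) (j(r) = (-130 + r)*(2*r) = 2*r*(-130 + r))
√(W(-104) + j(127)) = √(6 + 2*127*(-130 + 127)) = √(6 + 2*127*(-3)) = √(6 - 762) = √(-756) = 6*I*√21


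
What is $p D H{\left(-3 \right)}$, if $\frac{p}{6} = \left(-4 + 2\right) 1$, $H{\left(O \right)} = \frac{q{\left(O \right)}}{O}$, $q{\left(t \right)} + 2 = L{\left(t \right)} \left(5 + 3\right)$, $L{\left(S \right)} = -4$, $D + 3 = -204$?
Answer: $28152$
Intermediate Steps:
$D = -207$ ($D = -3 - 204 = -207$)
$q{\left(t \right)} = -34$ ($q{\left(t \right)} = -2 - 4 \left(5 + 3\right) = -2 - 32 = -34$)
$H{\left(O \right)} = - \frac{34}{O}$
$p = -12$ ($p = 6 \left(-4 + 2\right) 1 = 6 \left(\left(-2\right) 1\right) = 6 \left(-2\right) = -12$)
$p D H{\left(-3 \right)} = \left(-12\right) \left(-207\right) \left(- \frac{34}{-3}\right) = 2484 \left(\left(-34\right) \left(- \frac{1}{3}\right)\right) = 2484 \cdot \frac{34}{3} = 28152$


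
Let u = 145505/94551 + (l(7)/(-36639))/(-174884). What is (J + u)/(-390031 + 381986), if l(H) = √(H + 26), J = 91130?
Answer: -1723315627/152132559 - √33/51548939877420 ≈ -11.328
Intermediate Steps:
l(H) = √(26 + H)
u = 145505/94551 + √33/6407574876 (u = 145505/94551 + (√(26 + 7)/(-36639))/(-174884) = 145505*(1/94551) + (√33*(-1/36639))*(-1/174884) = 145505/94551 - √33/36639*(-1/174884) = 145505/94551 + √33/6407574876 ≈ 1.5389)
(J + u)/(-390031 + 381986) = (91130 + (145505/94551 + √33/6407574876))/(-390031 + 381986) = (8616578135/94551 + √33/6407574876)/(-8045) = (8616578135/94551 + √33/6407574876)*(-1/8045) = -1723315627/152132559 - √33/51548939877420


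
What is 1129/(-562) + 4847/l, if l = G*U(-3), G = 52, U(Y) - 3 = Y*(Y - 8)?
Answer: 305263/526032 ≈ 0.58031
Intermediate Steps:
U(Y) = 3 + Y*(-8 + Y) (U(Y) = 3 + Y*(Y - 8) = 3 + Y*(-8 + Y))
l = 1872 (l = 52*(3 + (-3)**2 - 8*(-3)) = 52*(3 + 9 + 24) = 52*36 = 1872)
1129/(-562) + 4847/l = 1129/(-562) + 4847/1872 = 1129*(-1/562) + 4847*(1/1872) = -1129/562 + 4847/1872 = 305263/526032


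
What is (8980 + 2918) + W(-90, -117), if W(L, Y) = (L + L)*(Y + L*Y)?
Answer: -1862442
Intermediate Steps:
W(L, Y) = 2*L*(Y + L*Y) (W(L, Y) = (2*L)*(Y + L*Y) = 2*L*(Y + L*Y))
(8980 + 2918) + W(-90, -117) = (8980 + 2918) + 2*(-90)*(-117)*(1 - 90) = 11898 + 2*(-90)*(-117)*(-89) = 11898 - 1874340 = -1862442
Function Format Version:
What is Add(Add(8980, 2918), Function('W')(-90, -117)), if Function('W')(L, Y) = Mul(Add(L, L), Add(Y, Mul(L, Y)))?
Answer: -1862442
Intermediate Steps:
Function('W')(L, Y) = Mul(2, L, Add(Y, Mul(L, Y))) (Function('W')(L, Y) = Mul(Mul(2, L), Add(Y, Mul(L, Y))) = Mul(2, L, Add(Y, Mul(L, Y))))
Add(Add(8980, 2918), Function('W')(-90, -117)) = Add(Add(8980, 2918), Mul(2, -90, -117, Add(1, -90))) = Add(11898, Mul(2, -90, -117, -89)) = Add(11898, -1874340) = -1862442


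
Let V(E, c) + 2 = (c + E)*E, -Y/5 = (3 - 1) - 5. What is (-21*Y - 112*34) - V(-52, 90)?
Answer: -2145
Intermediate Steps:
Y = 15 (Y = -5*((3 - 1) - 5) = -5*(2 - 5) = -5*(-3) = 15)
V(E, c) = -2 + E*(E + c) (V(E, c) = -2 + (c + E)*E = -2 + (E + c)*E = -2 + E*(E + c))
(-21*Y - 112*34) - V(-52, 90) = (-21*15 - 112*34) - (-2 + (-52)² - 52*90) = (-315 - 3808) - (-2 + 2704 - 4680) = -4123 - 1*(-1978) = -4123 + 1978 = -2145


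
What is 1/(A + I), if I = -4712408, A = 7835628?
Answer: 1/3123220 ≈ 3.2018e-7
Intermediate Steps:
1/(A + I) = 1/(7835628 - 4712408) = 1/3123220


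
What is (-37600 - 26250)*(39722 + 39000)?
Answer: -5026399700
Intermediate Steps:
(-37600 - 26250)*(39722 + 39000) = -63850*78722 = -5026399700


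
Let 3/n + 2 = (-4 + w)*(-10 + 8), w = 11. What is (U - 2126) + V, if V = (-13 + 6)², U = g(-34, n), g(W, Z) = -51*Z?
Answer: -33079/16 ≈ -2067.4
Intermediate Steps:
n = -3/16 (n = 3/(-2 + (-4 + 11)*(-10 + 8)) = 3/(-2 + 7*(-2)) = 3/(-2 - 14) = 3/(-16) = 3*(-1/16) = -3/16 ≈ -0.18750)
U = 153/16 (U = -51*(-3/16) = 153/16 ≈ 9.5625)
V = 49 (V = (-7)² = 49)
(U - 2126) + V = (153/16 - 2126) + 49 = -33863/16 + 49 = -33079/16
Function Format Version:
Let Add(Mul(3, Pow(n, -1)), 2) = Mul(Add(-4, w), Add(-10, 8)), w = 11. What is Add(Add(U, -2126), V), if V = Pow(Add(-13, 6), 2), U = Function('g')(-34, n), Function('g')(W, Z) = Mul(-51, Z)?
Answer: Rational(-33079, 16) ≈ -2067.4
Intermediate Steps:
n = Rational(-3, 16) (n = Mul(3, Pow(Add(-2, Mul(Add(-4, 11), Add(-10, 8))), -1)) = Mul(3, Pow(Add(-2, Mul(7, -2)), -1)) = Mul(3, Pow(Add(-2, -14), -1)) = Mul(3, Pow(-16, -1)) = Mul(3, Rational(-1, 16)) = Rational(-3, 16) ≈ -0.18750)
U = Rational(153, 16) (U = Mul(-51, Rational(-3, 16)) = Rational(153, 16) ≈ 9.5625)
V = 49 (V = Pow(-7, 2) = 49)
Add(Add(U, -2126), V) = Add(Add(Rational(153, 16), -2126), 49) = Add(Rational(-33863, 16), 49) = Rational(-33079, 16)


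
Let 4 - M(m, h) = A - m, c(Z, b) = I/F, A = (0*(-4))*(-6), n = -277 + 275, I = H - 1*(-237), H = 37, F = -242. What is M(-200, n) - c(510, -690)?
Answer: -23579/121 ≈ -194.87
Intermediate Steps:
I = 274 (I = 37 - 1*(-237) = 37 + 237 = 274)
n = -2
A = 0 (A = 0*(-6) = 0)
c(Z, b) = -137/121 (c(Z, b) = 274/(-242) = 274*(-1/242) = -137/121)
M(m, h) = 4 + m (M(m, h) = 4 - (0 - m) = 4 - (-1)*m = 4 + m)
M(-200, n) - c(510, -690) = (4 - 200) - 1*(-137/121) = -196 + 137/121 = -23579/121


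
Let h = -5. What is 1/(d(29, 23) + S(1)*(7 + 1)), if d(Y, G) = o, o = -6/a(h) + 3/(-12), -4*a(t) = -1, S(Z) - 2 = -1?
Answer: -4/65 ≈ -0.061538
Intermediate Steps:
S(Z) = 1 (S(Z) = 2 - 1 = 1)
a(t) = ¼ (a(t) = -¼*(-1) = ¼)
o = -97/4 (o = -6/¼ + 3/(-12) = -6*4 + 3*(-1/12) = -24 - ¼ = -97/4 ≈ -24.250)
d(Y, G) = -97/4
1/(d(29, 23) + S(1)*(7 + 1)) = 1/(-97/4 + 1*(7 + 1)) = 1/(-97/4 + 1*8) = 1/(-97/4 + 8) = 1/(-65/4) = -4/65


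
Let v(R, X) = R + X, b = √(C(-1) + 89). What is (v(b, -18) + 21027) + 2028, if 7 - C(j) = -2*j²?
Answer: 23037 + 7*√2 ≈ 23047.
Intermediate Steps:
C(j) = 7 + 2*j² (C(j) = 7 - (-2)*j² = 7 + 2*j²)
b = 7*√2 (b = √((7 + 2*(-1)²) + 89) = √((7 + 2*1) + 89) = √((7 + 2) + 89) = √(9 + 89) = √98 = 7*√2 ≈ 9.8995)
(v(b, -18) + 21027) + 2028 = ((7*√2 - 18) + 21027) + 2028 = ((-18 + 7*√2) + 21027) + 2028 = (21009 + 7*√2) + 2028 = 23037 + 7*√2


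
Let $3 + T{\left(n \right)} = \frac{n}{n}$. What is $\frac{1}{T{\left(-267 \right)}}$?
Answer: $- \frac{1}{2} \approx -0.5$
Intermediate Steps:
$T{\left(n \right)} = -2$ ($T{\left(n \right)} = -3 + \frac{n}{n} = -3 + 1 = -2$)
$\frac{1}{T{\left(-267 \right)}} = \frac{1}{-2} = - \frac{1}{2}$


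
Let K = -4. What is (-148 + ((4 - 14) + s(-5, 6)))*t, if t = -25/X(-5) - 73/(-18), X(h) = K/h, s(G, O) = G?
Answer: 159577/36 ≈ 4432.7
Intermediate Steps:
X(h) = -4/h
t = -979/36 (t = -25/((-4/(-5))) - 73/(-18) = -25/((-4*(-⅕))) - 73*(-1/18) = -25/⅘ + 73/18 = -25*5/4 + 73/18 = -125/4 + 73/18 = -979/36 ≈ -27.194)
(-148 + ((4 - 14) + s(-5, 6)))*t = (-148 + ((4 - 14) - 5))*(-979/36) = (-148 + (-10 - 5))*(-979/36) = (-148 - 15)*(-979/36) = -163*(-979/36) = 159577/36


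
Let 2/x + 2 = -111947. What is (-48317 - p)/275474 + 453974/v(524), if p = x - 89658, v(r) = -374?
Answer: -6999195454362005/5766900260462 ≈ -1213.7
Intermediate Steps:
x = -2/111949 (x = 2/(-2 - 111947) = 2/(-111949) = 2*(-1/111949) = -2/111949 ≈ -1.7865e-5)
p = -10037123444/111949 (p = -2/111949 - 89658 = -10037123444/111949 ≈ -89658.)
(-48317 - p)/275474 + 453974/v(524) = (-48317 - 1*(-10037123444/111949))/275474 + 453974/(-374) = (-48317 + 10037123444/111949)*(1/275474) + 453974*(-1/374) = (4628083611/111949)*(1/275474) - 226987/187 = 4628083611/30839038826 - 226987/187 = -6999195454362005/5766900260462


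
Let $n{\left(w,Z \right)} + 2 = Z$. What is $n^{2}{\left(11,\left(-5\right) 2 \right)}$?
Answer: $144$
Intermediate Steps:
$n{\left(w,Z \right)} = -2 + Z$
$n^{2}{\left(11,\left(-5\right) 2 \right)} = \left(-2 - 10\right)^{2} = \left(-12\right)^{2} = 144$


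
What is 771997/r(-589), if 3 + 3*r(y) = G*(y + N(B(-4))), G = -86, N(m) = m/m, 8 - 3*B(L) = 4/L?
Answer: 771997/16855 ≈ 45.802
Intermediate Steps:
B(L) = 8/3 - 4/(3*L)
N(m) = 1
r(y) = -89/3 - 86*y/3 (r(y) = -1 + (-86*(y + 1))/3 = -1 + (-86*(1 + y))/3 = -1 + (-86 - 86*y)/3 = -1 + (-86/3 - 86*y/3) = -89/3 - 86*y/3)
771997/r(-589) = 771997/(-89/3 - 86/3*(-589)) = 771997/(-89/3 + 50654/3) = 771997/16855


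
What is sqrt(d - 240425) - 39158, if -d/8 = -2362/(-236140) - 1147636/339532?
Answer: -39158 + I*sqrt(6036587465048702982878285)/5011067905 ≈ -39158.0 + 490.3*I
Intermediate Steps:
d = 135100395228/5011067905 (d = -8*(-2362/(-236140) - 1147636/339532) = -8*(-2362*(-1/236140) - 1147636*1/339532) = -8*(1181/118070 - 286909/84883) = -8*(-33775098807/10022135810) = 135100395228/5011067905 ≈ 26.960)
sqrt(d - 240425) - 39158 = sqrt(135100395228/5011067905 - 240425) - 39158 = sqrt(-1204650900664397/5011067905) - 39158 = I*sqrt(6036587465048702982878285)/5011067905 - 39158 = -39158 + I*sqrt(6036587465048702982878285)/5011067905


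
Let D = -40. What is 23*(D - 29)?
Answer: -1587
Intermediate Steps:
23*(D - 29) = 23*(-40 - 29) = 23*(-69) = -1587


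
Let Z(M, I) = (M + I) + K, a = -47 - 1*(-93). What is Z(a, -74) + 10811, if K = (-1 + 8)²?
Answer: 10832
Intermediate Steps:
a = 46 (a = -47 + 93 = 46)
K = 49 (K = 7² = 49)
Z(M, I) = 49 + I + M (Z(M, I) = (M + I) + 49 = (I + M) + 49 = 49 + I + M)
Z(a, -74) + 10811 = (49 - 74 + 46) + 10811 = 21 + 10811 = 10832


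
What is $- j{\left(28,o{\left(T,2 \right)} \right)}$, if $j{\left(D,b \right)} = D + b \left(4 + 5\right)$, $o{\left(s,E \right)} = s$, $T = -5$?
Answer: $17$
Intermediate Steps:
$j{\left(D,b \right)} = D + 9 b$ ($j{\left(D,b \right)} = D + b 9 = D + 9 b$)
$- j{\left(28,o{\left(T,2 \right)} \right)} = - (28 + 9 \left(-5\right)) = - (28 - 45) = \left(-1\right) \left(-17\right) = 17$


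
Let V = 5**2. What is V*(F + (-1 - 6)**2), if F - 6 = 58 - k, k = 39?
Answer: 1850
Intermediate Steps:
V = 25
F = 25 (F = 6 + (58 - 1*39) = 6 + (58 - 39) = 6 + 19 = 25)
V*(F + (-1 - 6)**2) = 25*(25 + (-1 - 6)**2) = 25*(25 + (-7)**2) = 25*(25 + 49) = 25*74 = 1850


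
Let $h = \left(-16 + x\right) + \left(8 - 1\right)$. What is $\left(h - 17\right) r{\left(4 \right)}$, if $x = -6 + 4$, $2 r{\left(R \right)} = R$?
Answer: $-56$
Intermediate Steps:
$r{\left(R \right)} = \frac{R}{2}$
$x = -2$
$h = -11$ ($h = \left(-16 - 2\right) + \left(8 - 1\right) = -18 + 7 = -11$)
$\left(h - 17\right) r{\left(4 \right)} = \left(-11 - 17\right) \frac{1}{2} \cdot 4 = \left(-28\right) 2 = -56$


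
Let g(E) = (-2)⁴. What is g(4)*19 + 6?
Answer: 310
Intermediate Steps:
g(E) = 16
g(4)*19 + 6 = 16*19 + 6 = 304 + 6 = 310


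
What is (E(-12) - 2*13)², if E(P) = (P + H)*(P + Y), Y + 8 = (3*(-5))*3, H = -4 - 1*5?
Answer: 1792921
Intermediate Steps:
H = -9 (H = -4 - 5 = -9)
Y = -53 (Y = -8 + (3*(-5))*3 = -8 - 15*3 = -8 - 45 = -53)
E(P) = (-53 + P)*(-9 + P) (E(P) = (P - 9)*(P - 53) = (-9 + P)*(-53 + P) = (-53 + P)*(-9 + P))
(E(-12) - 2*13)² = ((477 + (-12)² - 62*(-12)) - 2*13)² = ((477 + 144 + 744) - 26)² = (1365 - 26)² = 1339² = 1792921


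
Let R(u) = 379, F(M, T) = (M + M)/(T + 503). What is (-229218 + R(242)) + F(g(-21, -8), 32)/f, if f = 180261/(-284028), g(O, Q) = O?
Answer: -2452126411621/10715515 ≈ -2.2884e+5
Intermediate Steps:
F(M, T) = 2*M/(503 + T) (F(M, T) = (2*M)/(503 + T) = 2*M/(503 + T))
f = -60087/94676 (f = 180261*(-1/284028) = -60087/94676 ≈ -0.63466)
(-229218 + R(242)) + F(g(-21, -8), 32)/f = (-229218 + 379) + (2*(-21)/(503 + 32))/(-60087/94676) = -228839 + (2*(-21)/535)*(-94676/60087) = -228839 + (2*(-21)*(1/535))*(-94676/60087) = -228839 - 42/535*(-94676/60087) = -228839 + 1325464/10715515 = -2452126411621/10715515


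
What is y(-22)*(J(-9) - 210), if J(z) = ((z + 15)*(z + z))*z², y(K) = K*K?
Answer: -4335672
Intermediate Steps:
y(K) = K²
J(z) = 2*z³*(15 + z) (J(z) = ((15 + z)*(2*z))*z² = (2*z*(15 + z))*z² = 2*z³*(15 + z))
y(-22)*(J(-9) - 210) = (-22)²*(2*(-9)³*(15 - 9) - 210) = 484*(2*(-729)*6 - 210) = 484*(-8748 - 210) = 484*(-8958) = -4335672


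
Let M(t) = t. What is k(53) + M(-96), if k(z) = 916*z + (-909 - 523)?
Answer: 47020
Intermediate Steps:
k(z) = -1432 + 916*z (k(z) = 916*z - 1432 = -1432 + 916*z)
k(53) + M(-96) = (-1432 + 916*53) - 96 = (-1432 + 48548) - 96 = 47116 - 96 = 47020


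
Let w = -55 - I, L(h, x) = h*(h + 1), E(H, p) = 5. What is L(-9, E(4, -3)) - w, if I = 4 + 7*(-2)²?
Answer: 159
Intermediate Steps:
I = 32 (I = 4 + 7*4 = 4 + 28 = 32)
L(h, x) = h*(1 + h)
w = -87 (w = -55 - 1*32 = -55 - 32 = -87)
L(-9, E(4, -3)) - w = -9*(1 - 9) - 1*(-87) = -9*(-8) + 87 = 72 + 87 = 159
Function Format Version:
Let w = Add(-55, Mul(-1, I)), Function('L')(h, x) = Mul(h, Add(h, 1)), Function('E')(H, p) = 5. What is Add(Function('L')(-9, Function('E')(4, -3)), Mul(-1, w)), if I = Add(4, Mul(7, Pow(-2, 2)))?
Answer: 159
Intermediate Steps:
I = 32 (I = Add(4, Mul(7, 4)) = Add(4, 28) = 32)
Function('L')(h, x) = Mul(h, Add(1, h))
w = -87 (w = Add(-55, Mul(-1, 32)) = Add(-55, -32) = -87)
Add(Function('L')(-9, Function('E')(4, -3)), Mul(-1, w)) = Add(Mul(-9, Add(1, -9)), Mul(-1, -87)) = Add(Mul(-9, -8), 87) = Add(72, 87) = 159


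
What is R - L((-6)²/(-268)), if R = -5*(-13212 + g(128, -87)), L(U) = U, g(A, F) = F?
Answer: 4455174/67 ≈ 66495.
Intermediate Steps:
R = 66495 (R = -5*(-13212 - 87) = -5*(-13299) = 66495)
R - L((-6)²/(-268)) = 66495 - (-6)²/(-268) = 66495 - 36*(-1)/268 = 66495 - 1*(-9/67) = 66495 + 9/67 = 4455174/67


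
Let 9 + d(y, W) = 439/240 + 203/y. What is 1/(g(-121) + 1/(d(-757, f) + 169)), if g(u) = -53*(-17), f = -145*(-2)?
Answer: 29352403/26446696783 ≈ 0.0011099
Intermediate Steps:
f = 290
d(y, W) = -1721/240 + 203/y (d(y, W) = -9 + (439/240 + 203/y) = -1721/240 + 203/y)
g(u) = 901
1/(g(-121) + 1/(d(-757, f) + 169)) = 1/(901 + 1/((-1721/240 + 203/(-757)) + 169)) = 1/(901 + 1/((-1721/240 + 203*(-1/757)) + 169)) = 1/(901 + 1/((-1721/240 - 203/757) + 169)) = 1/(901 + 1/(-1351517/181680 + 169)) = 1/(901 + 1/(29352403/181680)) = 1/(901 + 181680/29352403) = 1/(26446696783/29352403) = 29352403/26446696783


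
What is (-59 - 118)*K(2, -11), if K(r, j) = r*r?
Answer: -708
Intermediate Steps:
K(r, j) = r²
(-59 - 118)*K(2, -11) = (-59 - 118)*2² = -177*4 = -708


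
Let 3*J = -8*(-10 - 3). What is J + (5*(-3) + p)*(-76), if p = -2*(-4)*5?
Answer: -5596/3 ≈ -1865.3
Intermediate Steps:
p = 40 (p = 8*5 = 40)
J = 104/3 (J = (-8*(-10 - 3))/3 = (-8*(-13))/3 = (⅓)*104 = 104/3 ≈ 34.667)
J + (5*(-3) + p)*(-76) = 104/3 + (5*(-3) + 40)*(-76) = 104/3 + (-15 + 40)*(-76) = 104/3 + 25*(-76) = 104/3 - 1900 = -5596/3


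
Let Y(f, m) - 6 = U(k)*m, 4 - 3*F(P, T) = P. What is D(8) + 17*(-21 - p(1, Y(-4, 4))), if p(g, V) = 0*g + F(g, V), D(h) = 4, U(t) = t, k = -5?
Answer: -370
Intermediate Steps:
F(P, T) = 4/3 - P/3
Y(f, m) = 6 - 5*m
p(g, V) = 4/3 - g/3 (p(g, V) = 0*g + (4/3 - g/3) = 0 + (4/3 - g/3) = 4/3 - g/3)
D(8) + 17*(-21 - p(1, Y(-4, 4))) = 4 + 17*(-21 - (4/3 - 1/3*1)) = 4 + 17*(-21 - (4/3 - 1/3)) = 4 + 17*(-21 - 1*1) = 4 + 17*(-21 - 1) = 4 + 17*(-22) = 4 - 374 = -370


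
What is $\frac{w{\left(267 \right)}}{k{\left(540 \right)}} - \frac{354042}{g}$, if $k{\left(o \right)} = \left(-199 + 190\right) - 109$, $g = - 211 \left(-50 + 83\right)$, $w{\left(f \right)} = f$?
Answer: $\frac{13305945}{273878} \approx 48.583$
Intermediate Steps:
$g = -6963$ ($g = \left(-211\right) 33 = -6963$)
$k{\left(o \right)} = -118$ ($k{\left(o \right)} = -9 - 109 = -118$)
$\frac{w{\left(267 \right)}}{k{\left(540 \right)}} - \frac{354042}{g} = \frac{267}{-118} - \frac{354042}{-6963} = 267 \left(- \frac{1}{118}\right) - - \frac{118014}{2321} = - \frac{267}{118} + \frac{118014}{2321} = \frac{13305945}{273878}$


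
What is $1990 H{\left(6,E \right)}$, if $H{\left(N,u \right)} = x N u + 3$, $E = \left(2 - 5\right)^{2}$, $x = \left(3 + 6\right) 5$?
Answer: $4841670$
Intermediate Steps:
$x = 45$ ($x = 9 \cdot 5 = 45$)
$E = 9$ ($E = \left(-3\right)^{2} = 9$)
$H{\left(N,u \right)} = 3 + 45 N u$ ($H{\left(N,u \right)} = 45 N u + 3 = 3 + 45 N u$)
$1990 H{\left(6,E \right)} = 1990 \left(3 + 45 \cdot 6 \cdot 9\right) = 1990 \left(3 + 2430\right) = 1990 \cdot 2433 = 4841670$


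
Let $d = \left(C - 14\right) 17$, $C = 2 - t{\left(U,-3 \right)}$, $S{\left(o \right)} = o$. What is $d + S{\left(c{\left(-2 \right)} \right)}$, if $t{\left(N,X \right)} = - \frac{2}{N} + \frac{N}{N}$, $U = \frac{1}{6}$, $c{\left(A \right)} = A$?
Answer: $-19$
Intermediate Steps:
$U = \frac{1}{6} \approx 0.16667$
$t{\left(N,X \right)} = 1 - \frac{2}{N}$ ($t{\left(N,X \right)} = - \frac{2}{N} + 1 = 1 - \frac{2}{N}$)
$C = 13$ ($C = 2 - \frac{1}{\frac{1}{6}} \left(-2 + \frac{1}{6}\right) = 2 - 6 \left(- \frac{11}{6}\right) = 2 - -11 = 2 + 11 = 13$)
$d = -17$ ($d = \left(13 - 14\right) 17 = \left(-1\right) 17 = -17$)
$d + S{\left(c{\left(-2 \right)} \right)} = -17 - 2 = -19$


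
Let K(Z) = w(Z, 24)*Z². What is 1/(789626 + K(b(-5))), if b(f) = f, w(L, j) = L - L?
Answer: 1/789626 ≈ 1.2664e-6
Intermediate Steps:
w(L, j) = 0
K(Z) = 0 (K(Z) = 0*Z² = 0)
1/(789626 + K(b(-5))) = 1/(789626 + 0) = 1/789626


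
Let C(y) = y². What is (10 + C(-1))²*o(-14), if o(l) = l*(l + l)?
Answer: 47432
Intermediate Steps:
o(l) = 2*l² (o(l) = l*(2*l) = 2*l²)
(10 + C(-1))²*o(-14) = (10 + (-1)²)²*(2*(-14)²) = (10 + 1)²*(2*196) = 11²*392 = 121*392 = 47432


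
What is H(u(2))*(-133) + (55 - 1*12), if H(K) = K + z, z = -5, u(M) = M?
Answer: 442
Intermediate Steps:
H(K) = -5 + K (H(K) = K - 5 = -5 + K)
H(u(2))*(-133) + (55 - 1*12) = (-5 + 2)*(-133) + (55 - 1*12) = -3*(-133) + (55 - 12) = 399 + 43 = 442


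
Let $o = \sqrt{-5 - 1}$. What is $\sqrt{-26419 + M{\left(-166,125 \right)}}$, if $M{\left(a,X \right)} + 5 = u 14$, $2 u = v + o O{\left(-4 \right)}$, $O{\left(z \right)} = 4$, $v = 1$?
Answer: $\sqrt{-26417 + 28 i \sqrt{6}} \approx 0.211 + 162.53 i$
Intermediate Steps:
$o = i \sqrt{6}$ ($o = \sqrt{-6} = i \sqrt{6} \approx 2.4495 i$)
$u = \frac{1}{2} + 2 i \sqrt{6}$ ($u = \frac{1 + i \sqrt{6} \cdot 4}{2} = \frac{1 + 4 i \sqrt{6}}{2} = \frac{1}{2} + 2 i \sqrt{6} \approx 0.5 + 4.899 i$)
$M{\left(a,X \right)} = 2 + 28 i \sqrt{6}$ ($M{\left(a,X \right)} = -5 + \left(\frac{1}{2} + 2 i \sqrt{6}\right) 14 = -5 + \left(7 + 28 i \sqrt{6}\right) = 2 + 28 i \sqrt{6}$)
$\sqrt{-26419 + M{\left(-166,125 \right)}} = \sqrt{-26419 + \left(2 + 28 i \sqrt{6}\right)} = \sqrt{-26417 + 28 i \sqrt{6}}$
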